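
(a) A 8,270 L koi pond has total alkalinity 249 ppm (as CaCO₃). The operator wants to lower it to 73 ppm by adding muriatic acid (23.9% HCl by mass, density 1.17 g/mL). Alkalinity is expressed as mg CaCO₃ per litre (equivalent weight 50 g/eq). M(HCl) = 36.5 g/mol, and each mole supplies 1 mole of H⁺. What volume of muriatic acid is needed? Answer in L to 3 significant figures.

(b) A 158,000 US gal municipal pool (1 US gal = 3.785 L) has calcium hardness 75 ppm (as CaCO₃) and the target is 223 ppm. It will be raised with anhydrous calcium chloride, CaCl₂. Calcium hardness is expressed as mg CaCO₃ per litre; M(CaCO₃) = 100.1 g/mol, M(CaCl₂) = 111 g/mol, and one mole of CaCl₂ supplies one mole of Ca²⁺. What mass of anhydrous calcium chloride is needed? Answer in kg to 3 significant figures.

(a) Alkalinity to neutralize: (249 − 73) = 176 mg/L as CaCO₃ × 8,270 L = 1456 g as CaCO₃.
(a) Equivalents of H⁺ required: 1456 ÷ 50 g/eq = 29.11 eq = 29.11 mol HCl.
(a) Mass of HCl: 29.11 × 36.5 = 1063 g.
(a) Mass of 23.9% solution: 1063 / 0.239 = 4446 g.
(a) Volume: 4446 g ÷ 1.17 g/mL = 3800 mL.

(b) Volume: 158,000 US gal × 3.785 L/gal = 598,030 L.
(b) Hardness to add: (223 − 75) = 148 mg/L as CaCO₃ × 598,030 L = 88,510 g as CaCO₃.
(b) Moles of Ca²⁺ (1 mol Ca²⁺ ≡ 1 mol CaCO₃): 88,510 / 100.1 g/mol = 884.2 mol.
(b) Mass of CaCl₂: 884.2 × 111 = 98,150 g.

(a) 3.80 L; (b) 98.1 kg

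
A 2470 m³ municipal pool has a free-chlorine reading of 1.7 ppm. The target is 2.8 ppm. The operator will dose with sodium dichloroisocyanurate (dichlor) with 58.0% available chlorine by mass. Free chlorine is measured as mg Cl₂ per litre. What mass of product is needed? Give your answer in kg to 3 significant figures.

4.68 kg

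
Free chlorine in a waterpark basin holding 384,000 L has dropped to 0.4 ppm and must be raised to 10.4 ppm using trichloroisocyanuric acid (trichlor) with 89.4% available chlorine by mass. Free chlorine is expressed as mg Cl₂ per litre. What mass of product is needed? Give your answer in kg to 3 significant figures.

4.30 kg

Chlorine deficit: 10.4 − 0.4 = 10 ppm = 10 mg/L as Cl₂.
Cl₂ equivalent needed: 10 mg/L × 384,000 L = 3,840,000 mg = 3840 g.
Product at 89.4% available chlorine: 3840 / 0.894 = 4295 g.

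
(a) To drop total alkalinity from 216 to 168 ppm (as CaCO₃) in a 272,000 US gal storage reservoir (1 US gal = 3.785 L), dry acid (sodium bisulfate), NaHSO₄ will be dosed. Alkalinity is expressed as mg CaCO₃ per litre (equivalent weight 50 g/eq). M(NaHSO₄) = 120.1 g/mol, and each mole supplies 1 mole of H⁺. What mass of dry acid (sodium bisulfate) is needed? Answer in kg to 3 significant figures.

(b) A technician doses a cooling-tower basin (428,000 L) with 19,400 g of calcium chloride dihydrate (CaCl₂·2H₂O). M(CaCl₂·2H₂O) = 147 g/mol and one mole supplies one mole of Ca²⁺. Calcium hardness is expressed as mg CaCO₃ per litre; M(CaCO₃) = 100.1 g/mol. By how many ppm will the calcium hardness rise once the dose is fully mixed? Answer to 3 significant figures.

(a) 119 kg; (b) 30.9 ppm

(a) Volume: 272,000 US gal × 3.785 L/gal = 1,029,520 L.
(a) Alkalinity to neutralize: (216 − 168) = 48 mg/L as CaCO₃ × 1,029,520 L = 49,420 g as CaCO₃.
(a) Equivalents of H⁺ required: 49,420 ÷ 50 g/eq = 988.3 eq = 988.3 mol NaHSO₄.
(a) Mass of NaHSO₄: 988.3 × 120.1 = 118,700 g.

(b) Moles of Ca²⁺: 19,400 g ÷ 147 g/mol = 132 mol.
(b) As CaCO₃: 132 mol × 100.1 g/mol = 13,210 g.
(b) Rise: 13,210 g / 428,000 L × 1000 = 30.87 mg/L.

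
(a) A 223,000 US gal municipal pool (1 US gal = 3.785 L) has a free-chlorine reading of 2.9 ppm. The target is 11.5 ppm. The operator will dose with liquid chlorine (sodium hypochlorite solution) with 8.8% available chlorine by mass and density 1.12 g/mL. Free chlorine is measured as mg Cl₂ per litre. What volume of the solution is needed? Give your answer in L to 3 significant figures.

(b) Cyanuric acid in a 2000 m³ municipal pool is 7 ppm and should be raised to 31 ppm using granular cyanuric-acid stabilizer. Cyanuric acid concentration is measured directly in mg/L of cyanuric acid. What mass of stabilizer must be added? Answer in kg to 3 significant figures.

(a) 73.6 L; (b) 48.0 kg

(a) Volume: 223,000 US gal × 3.785 L/gal = 844,055 L.
(a) Chlorine deficit: 11.5 − 2.9 = 8.6 ppm = 8.6 mg/L as Cl₂.
(a) Cl₂ equivalent needed: 8.6 mg/L × 844,055 L = 7,259,000 mg = 7259 g.
(a) Product at 8.8% available chlorine: 7259 / 0.088 = 82,490 g.
(a) Volume at density 1.12 g/mL: 82,490 g ÷ 1.12 g/mL = 73,650 mL.

(b) Volume: 2000 m³ = 2,000,000 L.
(b) CYA to add: (31 − 7) = 24 mg/L × 2,000,000 L = 48,000 g cyanuric acid.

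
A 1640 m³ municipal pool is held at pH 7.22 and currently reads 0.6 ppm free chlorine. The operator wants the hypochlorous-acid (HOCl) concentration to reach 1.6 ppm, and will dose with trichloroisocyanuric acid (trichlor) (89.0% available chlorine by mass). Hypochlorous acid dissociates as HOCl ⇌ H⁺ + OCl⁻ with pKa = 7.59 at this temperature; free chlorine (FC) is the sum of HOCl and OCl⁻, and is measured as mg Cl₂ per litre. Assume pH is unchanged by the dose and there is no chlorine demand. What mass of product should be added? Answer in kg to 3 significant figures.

3.10 kg

Volume: 1640 m³ = 1,640,000 L.
[OCl⁻]/[HOCl] = 10^(pH − pKa) = 10^(7.22 − 7.59) = 0.4266; fraction as HOCl = 1/(1 + 0.4266) = 0.701.
Free chlorine required for 1.6 ppm HOCl: 1.6 / 0.701 = 2.283 ppm.
FC to add: 2.283 − 0.6 = 1.683 mg/L as Cl₂.
Cl₂ equivalent: 1.683 mg/L × 1,640,000 L = 2759 g.
Product at 89.0% available Cl: 2759 / 0.89 = 3100 g.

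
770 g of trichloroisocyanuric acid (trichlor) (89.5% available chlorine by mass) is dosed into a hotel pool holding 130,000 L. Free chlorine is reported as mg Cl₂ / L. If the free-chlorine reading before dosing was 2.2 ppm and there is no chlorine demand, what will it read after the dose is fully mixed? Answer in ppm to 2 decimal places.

Available chlorine delivered: 770 g × 0.895 = 689.1 g as Cl₂.
Concentration rise: 689.1 g / 130,000 L = 5.301 mg/L = 5.30 ppm.
Final FC: 2.2 + 5.30 = 7.50 ppm.

7.50 ppm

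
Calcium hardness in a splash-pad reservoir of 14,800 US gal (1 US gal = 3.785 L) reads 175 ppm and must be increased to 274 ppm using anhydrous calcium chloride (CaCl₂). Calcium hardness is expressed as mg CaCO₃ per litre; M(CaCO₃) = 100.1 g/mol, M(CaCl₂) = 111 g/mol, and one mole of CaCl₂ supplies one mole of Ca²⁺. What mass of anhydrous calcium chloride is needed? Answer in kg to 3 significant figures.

Volume: 14,800 US gal × 3.785 L/gal = 56,018 L.
Hardness to add: (274 − 175) = 99 mg/L as CaCO₃ × 56,018 L = 5546 g as CaCO₃.
Moles of Ca²⁺ (1 mol Ca²⁺ ≡ 1 mol CaCO₃): 5546 / 100.1 g/mol = 55.4 mol.
Mass of CaCl₂: 55.4 × 111 = 6150 g.

6.15 kg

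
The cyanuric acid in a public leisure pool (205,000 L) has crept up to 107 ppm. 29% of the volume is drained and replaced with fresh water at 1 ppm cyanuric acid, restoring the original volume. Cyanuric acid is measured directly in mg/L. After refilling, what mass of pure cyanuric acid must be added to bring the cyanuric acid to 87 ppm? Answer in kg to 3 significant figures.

2.20 kg

After draining 29% and refilling: 107 × 0.71 + 1 × 0.29 = 76.26 ppm.
Deficit to target: 87 − 76.26 = 10.74 mg/L.
Mass: 10.74 mg/L × 205,000 L = 2202 g cyanuric acid.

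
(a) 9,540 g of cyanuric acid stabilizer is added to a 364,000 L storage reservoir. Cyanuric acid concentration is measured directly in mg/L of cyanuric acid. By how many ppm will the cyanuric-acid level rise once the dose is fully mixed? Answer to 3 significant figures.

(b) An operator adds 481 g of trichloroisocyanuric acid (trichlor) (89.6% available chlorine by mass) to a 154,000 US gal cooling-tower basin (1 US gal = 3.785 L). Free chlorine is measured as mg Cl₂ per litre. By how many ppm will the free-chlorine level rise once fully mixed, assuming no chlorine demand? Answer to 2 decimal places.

(a) Rise: 9,540 g / 364,000 L × 1000 = 26.21 mg/L.

(b) Volume: 154,000 US gal × 3.785 L/gal = 582,890 L.
(b) Available chlorine delivered: 481 g × 0.896 = 431 g as Cl₂.
(b) Concentration rise: 431 g / 582,890 L = 0.7394 mg/L = 0.74 ppm.

(a) 26.2 ppm; (b) 0.74 ppm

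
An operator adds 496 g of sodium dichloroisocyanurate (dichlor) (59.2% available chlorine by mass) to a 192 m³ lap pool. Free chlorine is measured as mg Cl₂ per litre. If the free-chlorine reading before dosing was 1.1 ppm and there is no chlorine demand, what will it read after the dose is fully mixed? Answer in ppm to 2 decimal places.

Volume: 192 m³ = 192,000 L.
Available chlorine delivered: 496 g × 0.592 = 293.6 g as Cl₂.
Concentration rise: 293.6 g / 192,000 L = 1.529 mg/L = 1.53 ppm.
Final FC: 1.1 + 1.53 = 2.63 ppm.

2.63 ppm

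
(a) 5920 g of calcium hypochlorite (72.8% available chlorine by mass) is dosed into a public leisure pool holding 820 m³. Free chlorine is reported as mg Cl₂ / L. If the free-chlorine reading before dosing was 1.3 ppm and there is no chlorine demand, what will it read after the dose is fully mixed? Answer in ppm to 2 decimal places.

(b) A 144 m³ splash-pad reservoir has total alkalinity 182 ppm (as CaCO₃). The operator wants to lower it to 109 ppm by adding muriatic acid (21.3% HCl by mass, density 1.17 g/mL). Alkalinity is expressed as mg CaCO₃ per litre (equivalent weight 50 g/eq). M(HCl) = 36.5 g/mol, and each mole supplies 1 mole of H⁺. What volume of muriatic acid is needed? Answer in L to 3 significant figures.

(a) 6.56 ppm; (b) 30.8 L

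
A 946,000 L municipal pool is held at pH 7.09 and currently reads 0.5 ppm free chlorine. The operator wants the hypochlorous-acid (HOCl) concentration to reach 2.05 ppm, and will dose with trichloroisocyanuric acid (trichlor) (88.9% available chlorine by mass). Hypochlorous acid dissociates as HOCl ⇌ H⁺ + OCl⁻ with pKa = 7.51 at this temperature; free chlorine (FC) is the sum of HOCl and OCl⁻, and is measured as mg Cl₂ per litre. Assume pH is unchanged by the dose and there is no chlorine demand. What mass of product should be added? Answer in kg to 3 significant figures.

2.48 kg

[OCl⁻]/[HOCl] = 10^(pH − pKa) = 10^(7.09 − 7.51) = 0.3802; fraction as HOCl = 1/(1 + 0.3802) = 0.7245.
Free chlorine required for 2.05 ppm HOCl: 2.05 / 0.7245 = 2.829 ppm.
FC to add: 2.829 − 0.5 = 2.329 mg/L as Cl₂.
Cl₂ equivalent: 2.329 mg/L × 946,000 L = 2204 g.
Product at 88.9% available Cl: 2204 / 0.889 = 2479 g.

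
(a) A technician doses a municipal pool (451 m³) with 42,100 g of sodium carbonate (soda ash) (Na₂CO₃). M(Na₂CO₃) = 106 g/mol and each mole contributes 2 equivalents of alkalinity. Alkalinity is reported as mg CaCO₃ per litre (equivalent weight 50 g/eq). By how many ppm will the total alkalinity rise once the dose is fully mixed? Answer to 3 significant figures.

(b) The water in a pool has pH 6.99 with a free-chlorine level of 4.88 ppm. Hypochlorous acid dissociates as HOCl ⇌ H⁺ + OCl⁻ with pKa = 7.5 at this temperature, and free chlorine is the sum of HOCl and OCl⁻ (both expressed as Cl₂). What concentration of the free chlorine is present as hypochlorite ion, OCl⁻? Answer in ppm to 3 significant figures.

(a) Volume: 451 m³ = 451,000 L.
(a) Moles of Na₂CO₃: 42,100 g ÷ 106 g/mol = 397.2 mol → 794.3 eq of alkalinity.
(a) As CaCO₃: 794.3 eq × 50 g/eq = 39,720 g.
(a) Rise: 39,720 g / 451,000 L × 1000 = 88.06 mg/L.

(b) [OCl⁻]/[HOCl] = 10^(pH − pKa) = 10^(6.99 − 7.5) = 10^-0.51 = 0.309.
(b) Fraction as HOCl = 1 / (1 + 0.309) = 0.7639.
(b) OCl⁻ = (1 − 0.7639) × 4.88 ppm = 1.152 ppm.

(a) 88.1 ppm; (b) 1.15 ppm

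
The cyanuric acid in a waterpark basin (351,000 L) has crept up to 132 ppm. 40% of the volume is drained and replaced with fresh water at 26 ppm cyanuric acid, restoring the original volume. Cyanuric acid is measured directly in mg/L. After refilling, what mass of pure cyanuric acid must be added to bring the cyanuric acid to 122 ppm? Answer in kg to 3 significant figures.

11.4 kg

After draining 40% and refilling: 132 × 0.60 + 26 × 0.40 = 89.6 ppm.
Deficit to target: 122 − 89.6 = 32.4 mg/L.
Mass: 32.4 mg/L × 351,000 L = 11,370 g cyanuric acid.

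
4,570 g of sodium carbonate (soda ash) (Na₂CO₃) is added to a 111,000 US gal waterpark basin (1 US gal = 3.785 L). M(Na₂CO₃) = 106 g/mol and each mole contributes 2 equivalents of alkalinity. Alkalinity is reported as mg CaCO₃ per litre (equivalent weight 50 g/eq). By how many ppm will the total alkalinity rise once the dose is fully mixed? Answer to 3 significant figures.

Volume: 111,000 US gal × 3.785 L/gal = 420,135 L.
Moles of Na₂CO₃: 4,570 g ÷ 106 g/mol = 43.11 mol → 86.23 eq of alkalinity.
As CaCO₃: 86.23 eq × 50 g/eq = 4311 g.
Rise: 4311 g / 420,135 L × 1000 = 10.26 mg/L.

10.3 ppm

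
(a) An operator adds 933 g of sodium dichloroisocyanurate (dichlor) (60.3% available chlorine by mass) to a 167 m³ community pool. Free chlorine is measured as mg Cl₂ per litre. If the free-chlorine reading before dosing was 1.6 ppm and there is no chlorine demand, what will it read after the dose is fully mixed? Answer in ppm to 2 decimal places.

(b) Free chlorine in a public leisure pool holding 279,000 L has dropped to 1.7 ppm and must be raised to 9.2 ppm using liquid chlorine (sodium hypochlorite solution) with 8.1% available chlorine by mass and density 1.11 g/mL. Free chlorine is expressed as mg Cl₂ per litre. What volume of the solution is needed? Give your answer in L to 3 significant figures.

(a) 4.97 ppm; (b) 23.3 L

(a) Volume: 167 m³ = 167,000 L.
(a) Available chlorine delivered: 933 g × 0.603 = 562.6 g as Cl₂.
(a) Concentration rise: 562.6 g / 167,000 L = 3.369 mg/L = 3.37 ppm.
(a) Final FC: 1.6 + 3.37 = 4.97 ppm.

(b) Chlorine deficit: 9.2 − 1.7 = 7.5 ppm = 7.5 mg/L as Cl₂.
(b) Cl₂ equivalent needed: 7.5 mg/L × 279,000 L = 2,092,000 mg = 2092 g.
(b) Product at 8.1% available chlorine: 2092 / 0.081 = 25,830 g.
(b) Volume at density 1.11 g/mL: 25,830 g ÷ 1.11 g/mL = 23,270 mL.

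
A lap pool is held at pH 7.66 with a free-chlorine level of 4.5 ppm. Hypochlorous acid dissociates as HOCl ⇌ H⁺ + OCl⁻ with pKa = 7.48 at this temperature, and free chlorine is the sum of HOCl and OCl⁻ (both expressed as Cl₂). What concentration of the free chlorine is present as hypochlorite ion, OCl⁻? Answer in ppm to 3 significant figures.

[OCl⁻]/[HOCl] = 10^(pH − pKa) = 10^(7.66 − 7.48) = 10^0.18 = 1.514.
Fraction as HOCl = 1 / (1 + 1.514) = 0.3978.
OCl⁻ = (1 − 0.3978) × 4.5 ppm = 2.71 ppm.

2.71 ppm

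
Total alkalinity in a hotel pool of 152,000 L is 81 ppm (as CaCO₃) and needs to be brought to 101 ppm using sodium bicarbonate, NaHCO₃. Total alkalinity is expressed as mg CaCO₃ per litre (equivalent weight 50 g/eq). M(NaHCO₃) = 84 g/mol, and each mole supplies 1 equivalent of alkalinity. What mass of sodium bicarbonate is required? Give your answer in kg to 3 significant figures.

5.11 kg

Alkalinity to add: (101 − 81) = 20 mg/L as CaCO₃ × 152,000 L = 3040 g as CaCO₃.
Equivalents: 3040 g ÷ 50 g/eq = 60.8 eq.
NaHCO₃ supplies 1 eq per mole → 60.8 mol.
Mass: 60.8 mol × 84 g/mol = 5107 g.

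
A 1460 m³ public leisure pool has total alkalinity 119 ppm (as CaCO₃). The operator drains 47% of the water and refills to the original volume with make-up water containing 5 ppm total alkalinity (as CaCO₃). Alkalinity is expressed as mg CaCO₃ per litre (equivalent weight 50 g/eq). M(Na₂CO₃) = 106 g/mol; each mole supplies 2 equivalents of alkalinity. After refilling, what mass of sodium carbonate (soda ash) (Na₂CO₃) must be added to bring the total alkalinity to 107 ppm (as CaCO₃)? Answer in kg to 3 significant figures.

Volume: 1460 m³ = 1,460,000 L.
After draining 47% and refilling: 119 × 0.53 + 5 × 0.47 = 65.42 ppm.
Deficit to target: 107 − 65.42 = 41.58 mg/L.
As CaCO₃: 41.58 mg/L × 1,460,000 L = 60,710 g; ÷ 50 g/eq ÷ 2 = 607.1 mol Na₂CO₃.
Mass: 607.1 × 106 = 64,350 g.

64.3 kg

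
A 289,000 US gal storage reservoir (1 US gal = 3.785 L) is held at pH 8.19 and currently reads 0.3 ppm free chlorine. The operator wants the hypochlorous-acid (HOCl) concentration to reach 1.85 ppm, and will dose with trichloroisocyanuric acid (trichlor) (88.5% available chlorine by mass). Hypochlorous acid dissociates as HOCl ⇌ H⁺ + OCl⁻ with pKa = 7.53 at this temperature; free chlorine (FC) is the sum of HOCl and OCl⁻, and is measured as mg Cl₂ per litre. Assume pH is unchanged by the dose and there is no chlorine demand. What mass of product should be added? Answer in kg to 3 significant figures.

12.4 kg

Volume: 289,000 US gal × 3.785 L/gal = 1,093,865 L.
[OCl⁻]/[HOCl] = 10^(pH − pKa) = 10^(8.19 − 7.53) = 4.571; fraction as HOCl = 1/(1 + 4.571) = 0.1795.
Free chlorine required for 1.85 ppm HOCl: 1.85 / 0.1795 = 10.31 ppm.
FC to add: 10.31 − 0.3 = 10.01 mg/L as Cl₂.
Cl₂ equivalent: 10.01 mg/L × 1,093,865 L = 10,950 g.
Product at 88.5% available Cl: 10,950 / 0.885 = 12,370 g.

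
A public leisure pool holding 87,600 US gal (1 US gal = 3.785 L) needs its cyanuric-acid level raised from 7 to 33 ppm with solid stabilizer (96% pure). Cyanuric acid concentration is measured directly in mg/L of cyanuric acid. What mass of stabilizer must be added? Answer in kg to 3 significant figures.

8.98 kg

Volume: 87,600 US gal × 3.785 L/gal = 331,566 L.
CYA to add: (33 − 7) = 26 mg/L × 331,566 L = 8621 g cyanuric acid.
At 96% purity: 8621 / 0.96 = 8980 g product.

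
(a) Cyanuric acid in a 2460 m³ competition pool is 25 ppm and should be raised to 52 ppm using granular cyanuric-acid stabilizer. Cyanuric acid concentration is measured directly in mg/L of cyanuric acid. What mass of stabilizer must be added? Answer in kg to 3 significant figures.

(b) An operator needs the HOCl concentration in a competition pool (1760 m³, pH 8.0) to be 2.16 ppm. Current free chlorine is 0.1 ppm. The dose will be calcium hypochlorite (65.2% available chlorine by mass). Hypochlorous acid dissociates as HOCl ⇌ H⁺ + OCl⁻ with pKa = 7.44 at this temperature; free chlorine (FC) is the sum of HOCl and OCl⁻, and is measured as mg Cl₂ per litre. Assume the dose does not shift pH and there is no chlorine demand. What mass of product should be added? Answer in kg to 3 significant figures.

(a) Volume: 2460 m³ = 2,460,000 L.
(a) CYA to add: (52 − 25) = 27 mg/L × 2,460,000 L = 66,420 g cyanuric acid.

(b) Volume: 1760 m³ = 1,760,000 L.
(b) [OCl⁻]/[HOCl] = 10^(pH − pKa) = 10^(8.0 − 7.44) = 3.631; fraction as HOCl = 1/(1 + 3.631) = 0.2159.
(b) Free chlorine required for 2.16 ppm HOCl: 2.16 / 0.2159 = 10 ppm.
(b) FC to add: 10 − 0.1 = 9.902 mg/L as Cl₂.
(b) Cl₂ equivalent: 9.902 mg/L × 1,760,000 L = 17,430 g.
(b) Product at 65.2% available Cl: 17,430 / 0.652 = 26,730 g.

(a) 66.4 kg; (b) 26.7 kg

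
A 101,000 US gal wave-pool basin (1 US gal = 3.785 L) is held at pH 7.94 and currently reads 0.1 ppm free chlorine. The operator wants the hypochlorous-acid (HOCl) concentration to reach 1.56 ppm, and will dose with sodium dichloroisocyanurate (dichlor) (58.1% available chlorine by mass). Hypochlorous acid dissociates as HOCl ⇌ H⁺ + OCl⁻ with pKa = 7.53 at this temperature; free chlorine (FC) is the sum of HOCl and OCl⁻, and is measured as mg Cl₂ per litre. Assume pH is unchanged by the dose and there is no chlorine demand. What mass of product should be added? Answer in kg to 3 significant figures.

Volume: 101,000 US gal × 3.785 L/gal = 382,285 L.
[OCl⁻]/[HOCl] = 10^(pH − pKa) = 10^(7.94 − 7.53) = 2.57; fraction as HOCl = 1/(1 + 2.57) = 0.2801.
Free chlorine required for 1.56 ppm HOCl: 1.56 / 0.2801 = 5.57 ppm.
FC to add: 5.57 − 0.1 = 5.47 mg/L as Cl₂.
Cl₂ equivalent: 5.47 mg/L × 382,285 L = 2091 g.
Product at 58.1% available Cl: 2091 / 0.581 = 3599 g.

3.60 kg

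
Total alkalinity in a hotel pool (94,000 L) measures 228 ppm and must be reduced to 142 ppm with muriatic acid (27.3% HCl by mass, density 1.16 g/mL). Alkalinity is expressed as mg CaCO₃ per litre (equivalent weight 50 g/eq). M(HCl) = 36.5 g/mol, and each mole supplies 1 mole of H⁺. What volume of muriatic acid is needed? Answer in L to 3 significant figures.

18.6 L

Alkalinity to neutralize: (228 − 142) = 86 mg/L as CaCO₃ × 94,000 L = 8084 g as CaCO₃.
Equivalents of H⁺ required: 8084 ÷ 50 g/eq = 161.7 eq = 161.7 mol HCl.
Mass of HCl: 161.7 × 36.5 = 5901 g.
Mass of 27.3% solution: 5901 / 0.273 = 21,620 g.
Volume: 21,620 g ÷ 1.16 g/mL = 18,630 mL.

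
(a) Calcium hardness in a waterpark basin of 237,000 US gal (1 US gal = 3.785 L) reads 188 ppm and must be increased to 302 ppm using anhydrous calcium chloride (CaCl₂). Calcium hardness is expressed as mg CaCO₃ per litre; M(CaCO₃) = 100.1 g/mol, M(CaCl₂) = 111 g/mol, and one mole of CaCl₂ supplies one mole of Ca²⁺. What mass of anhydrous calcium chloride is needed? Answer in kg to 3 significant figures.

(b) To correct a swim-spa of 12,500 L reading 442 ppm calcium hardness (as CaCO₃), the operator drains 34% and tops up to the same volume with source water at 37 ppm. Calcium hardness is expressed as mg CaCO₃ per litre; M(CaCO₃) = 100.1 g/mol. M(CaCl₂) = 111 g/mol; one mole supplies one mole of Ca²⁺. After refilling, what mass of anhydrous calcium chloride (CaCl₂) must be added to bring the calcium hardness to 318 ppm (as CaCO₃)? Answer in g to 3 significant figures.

(a) Volume: 237,000 US gal × 3.785 L/gal = 897,045 L.
(a) Hardness to add: (302 − 188) = 114 mg/L as CaCO₃ × 897,045 L = 102,300 g as CaCO₃.
(a) Moles of Ca²⁺ (1 mol Ca²⁺ ≡ 1 mol CaCO₃): 102,300 / 100.1 g/mol = 1022 mol.
(a) Mass of CaCl₂: 1022 × 111 = 113,400 g.

(b) After draining 34% and refilling: 442 × 0.66 + 37 × 0.34 = 304.3 ppm.
(b) Deficit to target: 318 − 304.3 = 13.7 mg/L.
(b) As CaCO₃: 13.7 mg/L × 12,500 L = 171.3 g; ÷ 100.1 = 1.711 mol Ca²⁺.
(b) Mass: 1.711 × 111 = 189.9 g.

(a) 113 kg; (b) 190 g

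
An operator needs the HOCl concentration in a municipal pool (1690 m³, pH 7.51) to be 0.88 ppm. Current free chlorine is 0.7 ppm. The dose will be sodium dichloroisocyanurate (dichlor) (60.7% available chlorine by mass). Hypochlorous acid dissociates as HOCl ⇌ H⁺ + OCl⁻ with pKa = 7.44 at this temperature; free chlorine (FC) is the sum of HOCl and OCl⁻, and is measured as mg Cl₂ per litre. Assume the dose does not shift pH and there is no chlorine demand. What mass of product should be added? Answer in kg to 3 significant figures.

Volume: 1690 m³ = 1,690,000 L.
[OCl⁻]/[HOCl] = 10^(pH − pKa) = 10^(7.51 − 7.44) = 1.175; fraction as HOCl = 1/(1 + 1.175) = 0.4598.
Free chlorine required for 0.88 ppm HOCl: 0.88 / 0.4598 = 1.914 ppm.
FC to add: 1.914 − 0.7 = 1.214 mg/L as Cl₂.
Cl₂ equivalent: 1.214 mg/L × 1,690,000 L = 2052 g.
Product at 60.7% available Cl: 2052 / 0.607 = 3380 g.

3.38 kg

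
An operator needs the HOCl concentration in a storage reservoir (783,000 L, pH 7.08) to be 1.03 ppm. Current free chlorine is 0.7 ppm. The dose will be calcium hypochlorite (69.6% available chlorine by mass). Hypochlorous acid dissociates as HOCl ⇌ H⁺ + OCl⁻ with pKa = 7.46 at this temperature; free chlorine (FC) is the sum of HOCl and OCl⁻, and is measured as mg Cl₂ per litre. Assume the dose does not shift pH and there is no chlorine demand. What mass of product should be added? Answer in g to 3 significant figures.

[OCl⁻]/[HOCl] = 10^(pH − pKa) = 10^(7.08 − 7.46) = 0.4169; fraction as HOCl = 1/(1 + 0.4169) = 0.7058.
Free chlorine required for 1.03 ppm HOCl: 1.03 / 0.7058 = 1.459 ppm.
FC to add: 1.459 − 0.7 = 0.7594 mg/L as Cl₂.
Cl₂ equivalent: 0.7594 mg/L × 783,000 L = 594.6 g.
Product at 69.6% available Cl: 594.6 / 0.696 = 854.3 g.

854 g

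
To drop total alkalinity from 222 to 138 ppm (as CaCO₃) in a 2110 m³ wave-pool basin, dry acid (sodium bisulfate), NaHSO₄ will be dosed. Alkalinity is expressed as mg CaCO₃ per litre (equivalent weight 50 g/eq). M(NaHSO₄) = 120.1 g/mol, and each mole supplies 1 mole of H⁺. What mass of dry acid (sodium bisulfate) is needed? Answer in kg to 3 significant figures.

Volume: 2110 m³ = 2,110,000 L.
Alkalinity to neutralize: (222 − 138) = 84 mg/L as CaCO₃ × 2,110,000 L = 177,200 g as CaCO₃.
Equivalents of H⁺ required: 177,200 ÷ 50 g/eq = 3545 eq = 3545 mol NaHSO₄.
Mass of NaHSO₄: 3545 × 120.1 = 425,700 g.

426 kg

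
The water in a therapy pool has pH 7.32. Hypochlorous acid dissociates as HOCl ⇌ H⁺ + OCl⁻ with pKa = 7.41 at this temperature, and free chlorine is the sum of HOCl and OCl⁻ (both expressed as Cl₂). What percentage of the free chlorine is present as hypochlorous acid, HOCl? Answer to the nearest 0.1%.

55.2%

[OCl⁻]/[HOCl] = 10^(pH − pKa) = 10^(7.32 − 7.41) = 10^-0.09 = 0.8128.
Fraction as HOCl = 1 / (1 + 0.8128) = 0.5516.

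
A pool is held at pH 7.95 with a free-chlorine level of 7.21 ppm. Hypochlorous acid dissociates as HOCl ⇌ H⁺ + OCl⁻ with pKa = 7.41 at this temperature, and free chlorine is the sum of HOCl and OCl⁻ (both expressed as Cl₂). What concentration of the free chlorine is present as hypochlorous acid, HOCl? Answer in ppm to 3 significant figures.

[OCl⁻]/[HOCl] = 10^(pH − pKa) = 10^(7.95 − 7.41) = 10^0.54 = 3.467.
Fraction as HOCl = 1 / (1 + 3.467) = 0.2238.
HOCl = 0.2238 × 7.21 ppm = 1.614 ppm.

1.61 ppm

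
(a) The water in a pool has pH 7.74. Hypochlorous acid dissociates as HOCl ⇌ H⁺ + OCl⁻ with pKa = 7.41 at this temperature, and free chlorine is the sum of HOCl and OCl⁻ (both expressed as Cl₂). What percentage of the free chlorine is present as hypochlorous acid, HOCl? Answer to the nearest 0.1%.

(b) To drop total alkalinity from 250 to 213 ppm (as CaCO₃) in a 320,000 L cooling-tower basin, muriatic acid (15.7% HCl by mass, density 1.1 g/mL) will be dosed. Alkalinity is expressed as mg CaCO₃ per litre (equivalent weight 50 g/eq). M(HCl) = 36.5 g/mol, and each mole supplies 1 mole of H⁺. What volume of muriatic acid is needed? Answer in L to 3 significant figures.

(a) 31.9%; (b) 50.0 L

(a) [OCl⁻]/[HOCl] = 10^(pH − pKa) = 10^(7.74 − 7.41) = 10^0.33 = 2.138.
(a) Fraction as HOCl = 1 / (1 + 2.138) = 0.3187.

(b) Alkalinity to neutralize: (250 − 213) = 37 mg/L as CaCO₃ × 320,000 L = 11,840 g as CaCO₃.
(b) Equivalents of H⁺ required: 11,840 ÷ 50 g/eq = 236.8 eq = 236.8 mol HCl.
(b) Mass of HCl: 236.8 × 36.5 = 8643 g.
(b) Mass of 15.7% solution: 8643 / 0.157 = 55,050 g.
(b) Volume: 55,050 g ÷ 1.1 g/mL = 50,050 mL.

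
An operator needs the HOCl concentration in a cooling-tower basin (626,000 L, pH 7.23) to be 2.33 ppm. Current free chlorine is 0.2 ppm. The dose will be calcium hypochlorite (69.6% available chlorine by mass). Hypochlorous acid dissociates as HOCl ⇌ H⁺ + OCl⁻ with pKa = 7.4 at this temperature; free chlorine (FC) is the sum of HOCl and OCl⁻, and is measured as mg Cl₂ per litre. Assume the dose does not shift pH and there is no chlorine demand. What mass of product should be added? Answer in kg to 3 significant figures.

3.33 kg

[OCl⁻]/[HOCl] = 10^(pH − pKa) = 10^(7.23 − 7.4) = 0.6761; fraction as HOCl = 1/(1 + 0.6761) = 0.5966.
Free chlorine required for 2.33 ppm HOCl: 2.33 / 0.5966 = 3.905 ppm.
FC to add: 3.905 − 0.2 = 3.705 mg/L as Cl₂.
Cl₂ equivalent: 3.705 mg/L × 626,000 L = 2320 g.
Product at 69.6% available Cl: 2320 / 0.696 = 3333 g.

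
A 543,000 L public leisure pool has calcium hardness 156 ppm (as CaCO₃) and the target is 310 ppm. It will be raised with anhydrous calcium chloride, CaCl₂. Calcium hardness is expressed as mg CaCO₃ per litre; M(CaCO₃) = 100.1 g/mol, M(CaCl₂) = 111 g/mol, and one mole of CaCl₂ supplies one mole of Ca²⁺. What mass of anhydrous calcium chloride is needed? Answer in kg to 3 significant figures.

92.7 kg

Hardness to add: (310 − 156) = 154 mg/L as CaCO₃ × 543,000 L = 83,620 g as CaCO₃.
Moles of Ca²⁺ (1 mol Ca²⁺ ≡ 1 mol CaCO₃): 83,620 / 100.1 g/mol = 835.4 mol.
Mass of CaCl₂: 835.4 × 111 = 92,730 g.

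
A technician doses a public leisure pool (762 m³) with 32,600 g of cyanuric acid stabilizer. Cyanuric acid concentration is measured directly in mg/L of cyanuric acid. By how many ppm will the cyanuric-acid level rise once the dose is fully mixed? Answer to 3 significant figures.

42.8 ppm

Volume: 762 m³ = 762,000 L.
Rise: 32,600 g / 762,000 L × 1000 = 42.78 mg/L.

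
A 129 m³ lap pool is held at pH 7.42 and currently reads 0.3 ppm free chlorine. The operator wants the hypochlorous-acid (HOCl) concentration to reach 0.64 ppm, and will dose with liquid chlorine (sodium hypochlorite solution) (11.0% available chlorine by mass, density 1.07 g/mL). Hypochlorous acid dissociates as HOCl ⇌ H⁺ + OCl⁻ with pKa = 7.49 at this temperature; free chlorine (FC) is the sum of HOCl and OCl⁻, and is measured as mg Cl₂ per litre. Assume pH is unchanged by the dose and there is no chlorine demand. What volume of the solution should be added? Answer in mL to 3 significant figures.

970 mL

Volume: 129 m³ = 129,000 L.
[OCl⁻]/[HOCl] = 10^(pH − pKa) = 10^(7.42 − 7.49) = 0.8511; fraction as HOCl = 1/(1 + 0.8511) = 0.5402.
Free chlorine required for 0.64 ppm HOCl: 0.64 / 0.5402 = 1.185 ppm.
FC to add: 1.185 − 0.3 = 0.8847 mg/L as Cl₂.
Cl₂ equivalent: 0.8847 mg/L × 129,000 L = 114.1 g.
Product at 11.0% available Cl: 114.1 / 0.11 = 1038 g.
Volume: 1038 g ÷ 1.07 g/mL = 969.7 mL.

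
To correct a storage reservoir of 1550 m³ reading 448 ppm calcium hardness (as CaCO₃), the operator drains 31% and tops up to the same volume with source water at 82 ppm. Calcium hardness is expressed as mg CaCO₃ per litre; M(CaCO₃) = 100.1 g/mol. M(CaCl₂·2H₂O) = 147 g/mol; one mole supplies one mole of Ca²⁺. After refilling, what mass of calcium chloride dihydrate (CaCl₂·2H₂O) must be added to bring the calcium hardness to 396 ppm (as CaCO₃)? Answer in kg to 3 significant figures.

140 kg

Volume: 1550 m³ = 1,550,000 L.
After draining 31% and refilling: 448 × 0.69 + 82 × 0.31 = 334.54 ppm.
Deficit to target: 396 − 334.54 = 61.46 mg/L.
As CaCO₃: 61.46 mg/L × 1,550,000 L = 95,260 g; ÷ 100.1 = 951.7 mol Ca²⁺.
Mass: 951.7 × 147 = 139,900 g.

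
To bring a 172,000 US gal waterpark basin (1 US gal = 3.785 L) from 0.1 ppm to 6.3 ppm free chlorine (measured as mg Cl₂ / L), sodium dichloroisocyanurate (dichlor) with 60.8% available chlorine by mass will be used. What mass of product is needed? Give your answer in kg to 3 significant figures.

6.64 kg

Volume: 172,000 US gal × 3.785 L/gal = 651,020 L.
Chlorine deficit: 6.3 − 0.1 = 6.2 ppm = 6.2 mg/L as Cl₂.
Cl₂ equivalent needed: 6.2 mg/L × 651,020 L = 4,036,000 mg = 4036 g.
Product at 60.8% available chlorine: 4036 / 0.608 = 6639 g.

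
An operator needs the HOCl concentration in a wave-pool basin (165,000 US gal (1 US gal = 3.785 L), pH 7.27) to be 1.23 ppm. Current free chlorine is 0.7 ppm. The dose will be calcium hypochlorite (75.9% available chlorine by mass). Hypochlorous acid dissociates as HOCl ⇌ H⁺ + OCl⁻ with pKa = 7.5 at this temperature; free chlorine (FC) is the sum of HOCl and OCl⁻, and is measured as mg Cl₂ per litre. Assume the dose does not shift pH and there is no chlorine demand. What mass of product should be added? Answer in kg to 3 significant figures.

1.03 kg

Volume: 165,000 US gal × 3.785 L/gal = 624,525 L.
[OCl⁻]/[HOCl] = 10^(pH − pKa) = 10^(7.27 − 7.5) = 0.5888; fraction as HOCl = 1/(1 + 0.5888) = 0.6294.
Free chlorine required for 1.23 ppm HOCl: 1.23 / 0.6294 = 1.954 ppm.
FC to add: 1.954 − 0.7 = 1.254 mg/L as Cl₂.
Cl₂ equivalent: 1.254 mg/L × 624,525 L = 783.3 g.
Product at 75.9% available Cl: 783.3 / 0.759 = 1032 g.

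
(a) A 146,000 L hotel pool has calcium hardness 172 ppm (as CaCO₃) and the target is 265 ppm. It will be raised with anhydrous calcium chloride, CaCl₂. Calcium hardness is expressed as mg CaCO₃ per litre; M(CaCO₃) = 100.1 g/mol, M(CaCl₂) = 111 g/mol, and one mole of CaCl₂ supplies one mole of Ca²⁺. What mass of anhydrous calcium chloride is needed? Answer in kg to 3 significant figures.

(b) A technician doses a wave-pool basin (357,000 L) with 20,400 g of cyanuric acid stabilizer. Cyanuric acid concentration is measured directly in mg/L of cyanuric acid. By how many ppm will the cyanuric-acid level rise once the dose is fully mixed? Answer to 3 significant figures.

(a) 15.1 kg; (b) 57.1 ppm

(a) Hardness to add: (265 − 172) = 93 mg/L as CaCO₃ × 146,000 L = 13,580 g as CaCO₃.
(a) Moles of Ca²⁺ (1 mol Ca²⁺ ≡ 1 mol CaCO₃): 13,580 / 100.1 g/mol = 135.6 mol.
(a) Mass of CaCl₂: 135.6 × 111 = 15,060 g.

(b) Rise: 20,400 g / 357,000 L × 1000 = 57.14 mg/L.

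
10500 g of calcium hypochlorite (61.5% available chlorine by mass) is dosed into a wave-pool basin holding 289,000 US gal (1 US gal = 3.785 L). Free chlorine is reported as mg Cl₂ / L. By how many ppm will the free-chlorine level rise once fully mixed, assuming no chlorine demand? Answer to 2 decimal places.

Volume: 289,000 US gal × 3.785 L/gal = 1,093,865 L.
Available chlorine delivered: 10,500 g × 0.615 = 6458 g as Cl₂.
Concentration rise: 6458 g / 1,093,865 L = 5.903 mg/L = 5.90 ppm.

5.90 ppm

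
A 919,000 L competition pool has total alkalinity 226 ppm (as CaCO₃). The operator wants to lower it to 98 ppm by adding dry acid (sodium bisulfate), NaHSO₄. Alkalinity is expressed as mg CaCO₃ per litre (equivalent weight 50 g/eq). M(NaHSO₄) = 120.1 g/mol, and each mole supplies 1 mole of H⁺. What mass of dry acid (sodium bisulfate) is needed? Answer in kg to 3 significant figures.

283 kg

Alkalinity to neutralize: (226 − 98) = 128 mg/L as CaCO₃ × 919,000 L = 117,600 g as CaCO₃.
Equivalents of H⁺ required: 117,600 ÷ 50 g/eq = 2353 eq = 2353 mol NaHSO₄.
Mass of NaHSO₄: 2353 × 120.1 = 282,600 g.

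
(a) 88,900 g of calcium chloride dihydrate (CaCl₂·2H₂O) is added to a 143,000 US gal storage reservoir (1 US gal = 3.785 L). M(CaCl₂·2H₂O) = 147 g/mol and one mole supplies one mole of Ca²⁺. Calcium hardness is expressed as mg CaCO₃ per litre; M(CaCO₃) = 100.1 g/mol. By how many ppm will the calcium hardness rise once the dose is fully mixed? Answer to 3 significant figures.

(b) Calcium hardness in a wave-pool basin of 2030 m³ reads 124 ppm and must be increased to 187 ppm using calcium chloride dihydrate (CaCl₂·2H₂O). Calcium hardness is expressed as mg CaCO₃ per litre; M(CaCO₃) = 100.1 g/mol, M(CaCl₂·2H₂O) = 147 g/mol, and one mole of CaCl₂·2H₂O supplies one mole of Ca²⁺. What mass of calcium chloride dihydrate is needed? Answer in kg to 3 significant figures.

(a) 112 ppm; (b) 188 kg

(a) Volume: 143,000 US gal × 3.785 L/gal = 541,255 L.
(a) Moles of Ca²⁺: 88,900 g ÷ 147 g/mol = 604.8 mol.
(a) As CaCO₃: 604.8 mol × 100.1 g/mol = 60,540 g.
(a) Rise: 60,540 g / 541,255 L × 1000 = 111.8 mg/L.

(b) Volume: 2030 m³ = 2,030,000 L.
(b) Hardness to add: (187 − 124) = 63 mg/L as CaCO₃ × 2,030,000 L = 127,900 g as CaCO₃.
(b) Moles of Ca²⁺ (1 mol Ca²⁺ ≡ 1 mol CaCO₃): 127,900 / 100.1 g/mol = 1278 mol.
(b) Mass of CaCl₂·2H₂O: 1278 × 147 = 187,800 g.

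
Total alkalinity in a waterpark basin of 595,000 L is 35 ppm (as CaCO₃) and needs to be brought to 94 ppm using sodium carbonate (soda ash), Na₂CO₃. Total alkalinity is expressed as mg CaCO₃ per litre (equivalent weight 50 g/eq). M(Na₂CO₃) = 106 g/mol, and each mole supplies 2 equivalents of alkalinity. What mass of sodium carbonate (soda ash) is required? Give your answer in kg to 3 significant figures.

37.2 kg

Alkalinity to add: (94 − 35) = 59 mg/L as CaCO₃ × 595,000 L = 35,100 g as CaCO₃.
Equivalents: 35,100 g ÷ 50 g/eq = 702.1 eq.
Each mole of Na₂CO₃ supplies 2 eq, so 702.1 / 2 = 351.1 mol.
Mass: 351.1 mol × 106 g/mol = 37,210 g.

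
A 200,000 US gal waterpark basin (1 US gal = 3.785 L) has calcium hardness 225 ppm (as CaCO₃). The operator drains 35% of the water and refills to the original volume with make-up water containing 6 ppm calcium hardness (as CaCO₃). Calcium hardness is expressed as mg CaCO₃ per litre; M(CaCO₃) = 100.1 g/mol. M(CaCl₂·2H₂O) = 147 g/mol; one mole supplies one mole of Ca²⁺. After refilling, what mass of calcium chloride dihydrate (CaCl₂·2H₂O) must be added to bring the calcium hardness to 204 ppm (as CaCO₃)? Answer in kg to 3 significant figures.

61.9 kg

Volume: 200,000 US gal × 3.785 L/gal = 757,000 L.
After draining 35% and refilling: 225 × 0.65 + 6 × 0.35 = 148.35 ppm.
Deficit to target: 204 − 148.35 = 55.65 mg/L.
As CaCO₃: 55.65 mg/L × 757,000 L = 42,130 g; ÷ 100.1 = 420.8 mol Ca²⁺.
Mass: 420.8 × 147 = 61,860 g.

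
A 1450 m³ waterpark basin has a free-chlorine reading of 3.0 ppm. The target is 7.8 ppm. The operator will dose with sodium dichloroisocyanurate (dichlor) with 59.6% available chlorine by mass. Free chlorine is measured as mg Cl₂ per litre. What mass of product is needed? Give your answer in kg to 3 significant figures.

11.7 kg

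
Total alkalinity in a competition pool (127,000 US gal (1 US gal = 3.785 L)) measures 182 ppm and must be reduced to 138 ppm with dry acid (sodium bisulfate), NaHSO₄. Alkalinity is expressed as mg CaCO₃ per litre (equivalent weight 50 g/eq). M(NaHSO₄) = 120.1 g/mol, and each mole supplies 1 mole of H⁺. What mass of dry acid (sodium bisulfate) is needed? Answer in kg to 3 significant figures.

Volume: 127,000 US gal × 3.785 L/gal = 480,695 L.
Alkalinity to neutralize: (182 − 138) = 44 mg/L as CaCO₃ × 480,695 L = 21,150 g as CaCO₃.
Equivalents of H⁺ required: 21,150 ÷ 50 g/eq = 423 eq = 423 mol NaHSO₄.
Mass of NaHSO₄: 423 × 120.1 = 50,800 g.

50.8 kg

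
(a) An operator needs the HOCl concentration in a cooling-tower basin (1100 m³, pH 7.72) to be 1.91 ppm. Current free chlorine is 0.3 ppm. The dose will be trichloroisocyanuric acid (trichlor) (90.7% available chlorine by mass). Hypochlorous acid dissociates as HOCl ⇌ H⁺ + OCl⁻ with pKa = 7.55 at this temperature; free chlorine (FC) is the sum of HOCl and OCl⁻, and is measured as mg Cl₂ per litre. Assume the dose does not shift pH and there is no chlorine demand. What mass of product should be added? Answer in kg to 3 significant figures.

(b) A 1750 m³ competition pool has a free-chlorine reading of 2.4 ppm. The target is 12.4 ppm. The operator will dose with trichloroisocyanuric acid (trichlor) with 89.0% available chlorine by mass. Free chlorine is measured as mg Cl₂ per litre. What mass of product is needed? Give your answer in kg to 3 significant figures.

(a) 5.38 kg; (b) 19.7 kg

(a) Volume: 1100 m³ = 1,100,000 L.
(a) [OCl⁻]/[HOCl] = 10^(pH − pKa) = 10^(7.72 − 7.55) = 1.479; fraction as HOCl = 1/(1 + 1.479) = 0.4034.
(a) Free chlorine required for 1.91 ppm HOCl: 1.91 / 0.4034 = 4.735 ppm.
(a) FC to add: 4.735 − 0.3 = 4.435 mg/L as Cl₂.
(a) Cl₂ equivalent: 4.435 mg/L × 1,100,000 L = 4879 g.
(a) Product at 90.7% available Cl: 4879 / 0.907 = 5379 g.

(b) Volume: 1750 m³ = 1,750,000 L.
(b) Chlorine deficit: 12.4 − 2.4 = 10 ppm = 10 mg/L as Cl₂.
(b) Cl₂ equivalent needed: 10 mg/L × 1,750,000 L = 17,500,000 mg = 17,500 g.
(b) Product at 89.0% available chlorine: 17,500 / 0.89 = 19,660 g.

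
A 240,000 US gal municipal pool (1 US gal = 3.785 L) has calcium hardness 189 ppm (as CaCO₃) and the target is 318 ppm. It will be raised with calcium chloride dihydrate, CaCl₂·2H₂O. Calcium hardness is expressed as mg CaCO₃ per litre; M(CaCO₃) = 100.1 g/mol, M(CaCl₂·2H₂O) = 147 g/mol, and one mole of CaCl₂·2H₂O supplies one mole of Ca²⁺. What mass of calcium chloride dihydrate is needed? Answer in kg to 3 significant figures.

172 kg

Volume: 240,000 US gal × 3.785 L/gal = 908,400 L.
Hardness to add: (318 − 189) = 129 mg/L as CaCO₃ × 908,400 L = 117,200 g as CaCO₃.
Moles of Ca²⁺ (1 mol Ca²⁺ ≡ 1 mol CaCO₃): 117,200 / 100.1 g/mol = 1171 mol.
Mass of CaCl₂·2H₂O: 1171 × 147 = 172,100 g.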